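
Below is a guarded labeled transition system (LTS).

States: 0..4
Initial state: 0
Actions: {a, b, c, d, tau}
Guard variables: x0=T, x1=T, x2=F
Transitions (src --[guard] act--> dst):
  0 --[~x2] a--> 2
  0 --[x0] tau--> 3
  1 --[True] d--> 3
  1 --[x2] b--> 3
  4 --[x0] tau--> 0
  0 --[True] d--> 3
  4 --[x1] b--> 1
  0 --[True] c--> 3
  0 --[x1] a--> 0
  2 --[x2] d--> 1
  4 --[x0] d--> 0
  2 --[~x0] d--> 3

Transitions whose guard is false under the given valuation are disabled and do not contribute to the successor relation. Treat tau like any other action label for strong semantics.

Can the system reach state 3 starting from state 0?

Answer: REACHABLE

Analysis:
After dropping false guards: 9 live edges.
depth 0: {0}
depth 1: {2,3}  now seen {0,2,3}
R = {0,2,3}
trace reaching 3: tau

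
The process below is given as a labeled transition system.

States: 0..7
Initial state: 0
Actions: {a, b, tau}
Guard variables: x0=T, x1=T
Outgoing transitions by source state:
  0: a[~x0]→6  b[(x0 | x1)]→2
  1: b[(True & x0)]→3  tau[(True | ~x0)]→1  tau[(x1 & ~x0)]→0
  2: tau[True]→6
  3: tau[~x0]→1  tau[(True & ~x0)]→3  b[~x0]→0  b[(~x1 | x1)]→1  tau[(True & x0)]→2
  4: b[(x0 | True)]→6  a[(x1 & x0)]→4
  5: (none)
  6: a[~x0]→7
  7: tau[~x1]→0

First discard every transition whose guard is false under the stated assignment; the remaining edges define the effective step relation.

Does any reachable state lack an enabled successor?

Answer: DEADLOCK at state 6

Working:
Reachable = {0,2,6}
  0: b→2  [1 out]
  2: tau→6  [1 out]
  6: ∅  [STUCK]
trace reaching 6: b·tau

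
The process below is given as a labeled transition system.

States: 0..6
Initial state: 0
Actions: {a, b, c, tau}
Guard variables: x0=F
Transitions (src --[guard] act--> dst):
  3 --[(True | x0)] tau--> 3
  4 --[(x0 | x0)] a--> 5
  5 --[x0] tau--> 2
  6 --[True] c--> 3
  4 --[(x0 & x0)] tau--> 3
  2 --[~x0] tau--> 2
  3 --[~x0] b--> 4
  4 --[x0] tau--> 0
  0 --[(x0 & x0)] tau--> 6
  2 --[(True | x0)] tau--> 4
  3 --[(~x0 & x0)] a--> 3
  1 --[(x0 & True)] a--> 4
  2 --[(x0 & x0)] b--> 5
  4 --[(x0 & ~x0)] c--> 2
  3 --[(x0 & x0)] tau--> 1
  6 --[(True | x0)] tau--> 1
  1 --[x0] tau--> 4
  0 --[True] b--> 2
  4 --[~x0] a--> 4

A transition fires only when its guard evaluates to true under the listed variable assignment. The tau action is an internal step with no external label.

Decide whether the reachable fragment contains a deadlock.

Answer: DEADLOCK-FREE

Trace:
Reach set: {0,2,4}
  0: b→2  [1 out]
  2: tau→2  tau→4  [2 out]
  4: a→4  [1 out]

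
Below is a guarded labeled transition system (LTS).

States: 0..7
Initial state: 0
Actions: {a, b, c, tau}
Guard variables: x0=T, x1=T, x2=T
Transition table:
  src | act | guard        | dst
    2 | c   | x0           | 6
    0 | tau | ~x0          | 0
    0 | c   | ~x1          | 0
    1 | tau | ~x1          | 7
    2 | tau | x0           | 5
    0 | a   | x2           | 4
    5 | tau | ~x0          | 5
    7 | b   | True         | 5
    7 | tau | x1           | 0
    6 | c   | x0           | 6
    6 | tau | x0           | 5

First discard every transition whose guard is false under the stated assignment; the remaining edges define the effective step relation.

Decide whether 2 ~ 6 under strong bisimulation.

Compute ~ classes (split until stable):
  P[0] = {{0,1,2,3,4,5,6,7}}
  P[1] = {{0},{1,3,4,5},{2,6},{7}}
4 equivalence class(es) (converged in 2)
[2]={2,6}  [6]={2,6}

Answer: BISIMILAR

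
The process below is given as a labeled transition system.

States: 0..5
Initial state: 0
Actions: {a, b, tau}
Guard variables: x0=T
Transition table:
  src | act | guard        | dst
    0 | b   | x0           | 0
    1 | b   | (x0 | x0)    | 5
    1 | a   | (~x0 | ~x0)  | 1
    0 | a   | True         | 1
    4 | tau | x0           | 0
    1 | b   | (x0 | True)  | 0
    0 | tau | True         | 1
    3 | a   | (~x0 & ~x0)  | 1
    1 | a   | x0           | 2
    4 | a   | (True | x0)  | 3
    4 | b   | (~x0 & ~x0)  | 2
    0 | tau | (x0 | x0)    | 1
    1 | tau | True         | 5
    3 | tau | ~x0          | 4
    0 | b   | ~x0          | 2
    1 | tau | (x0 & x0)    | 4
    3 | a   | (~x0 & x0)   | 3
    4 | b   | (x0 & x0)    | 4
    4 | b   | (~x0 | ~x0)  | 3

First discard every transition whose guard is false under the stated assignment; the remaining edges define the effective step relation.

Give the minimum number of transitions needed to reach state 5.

Answer: 2

Analysis:
Breadth-first toward 5:
  depth 0: {0}
  depth 1: {1}
  depth 2: {2,4,5}
5 enters at depth 2; path a·b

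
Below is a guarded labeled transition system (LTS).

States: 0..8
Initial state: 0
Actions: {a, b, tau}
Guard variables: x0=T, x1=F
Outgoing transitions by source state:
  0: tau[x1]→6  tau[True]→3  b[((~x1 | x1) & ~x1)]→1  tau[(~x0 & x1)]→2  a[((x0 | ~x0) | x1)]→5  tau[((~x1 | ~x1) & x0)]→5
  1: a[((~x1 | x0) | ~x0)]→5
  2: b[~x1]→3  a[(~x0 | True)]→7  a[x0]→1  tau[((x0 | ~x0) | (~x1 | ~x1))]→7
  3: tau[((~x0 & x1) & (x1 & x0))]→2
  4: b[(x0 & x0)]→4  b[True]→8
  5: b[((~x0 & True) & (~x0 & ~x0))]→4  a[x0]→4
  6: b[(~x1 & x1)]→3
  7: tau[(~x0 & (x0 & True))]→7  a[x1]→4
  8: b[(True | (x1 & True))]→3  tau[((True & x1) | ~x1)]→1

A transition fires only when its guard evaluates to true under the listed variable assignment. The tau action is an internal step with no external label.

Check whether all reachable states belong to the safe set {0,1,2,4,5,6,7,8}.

Answer: INVARIANT VIOLATED at state 3

Trace:
Safe = {0,1,2,4,5,6,7,8}
Reach set: {0,1,3,4,5,8}
  0: ok
  1: ok
  3: ✗ unsafe
  4: ok
  5: ok
  8: ok
witness against invariant: tau → 3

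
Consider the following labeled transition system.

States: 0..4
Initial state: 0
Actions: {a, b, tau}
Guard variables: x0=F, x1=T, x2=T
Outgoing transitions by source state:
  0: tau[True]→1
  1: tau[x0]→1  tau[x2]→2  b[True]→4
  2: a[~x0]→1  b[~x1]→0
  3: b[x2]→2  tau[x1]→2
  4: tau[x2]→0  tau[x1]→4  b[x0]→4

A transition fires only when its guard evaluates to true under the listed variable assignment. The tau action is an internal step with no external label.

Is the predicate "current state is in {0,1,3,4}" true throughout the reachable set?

Answer: INVARIANT VIOLATED at state 2

Analysis:
Allowed set {0,1,3,4}
Reach set: {0,1,2,4}
  0: ✓
  1: ✓
  2: outside
  4: ✓
witness against invariant: tau·tau → 2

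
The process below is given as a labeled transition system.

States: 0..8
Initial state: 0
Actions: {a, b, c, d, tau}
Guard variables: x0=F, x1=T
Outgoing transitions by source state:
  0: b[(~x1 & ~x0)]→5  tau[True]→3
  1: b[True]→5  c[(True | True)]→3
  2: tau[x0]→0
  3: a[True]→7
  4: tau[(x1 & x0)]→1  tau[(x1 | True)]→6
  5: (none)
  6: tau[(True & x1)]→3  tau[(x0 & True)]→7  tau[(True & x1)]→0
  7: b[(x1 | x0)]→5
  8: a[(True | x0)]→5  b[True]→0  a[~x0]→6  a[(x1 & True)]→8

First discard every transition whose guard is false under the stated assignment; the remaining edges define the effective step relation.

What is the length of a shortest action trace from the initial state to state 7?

Answer: 2

Trace:
Layered search for 7:
  depth 0: {0}
  depth 1: {3}
  depth 2: {7}
depth(7)=2, e.g. tau·a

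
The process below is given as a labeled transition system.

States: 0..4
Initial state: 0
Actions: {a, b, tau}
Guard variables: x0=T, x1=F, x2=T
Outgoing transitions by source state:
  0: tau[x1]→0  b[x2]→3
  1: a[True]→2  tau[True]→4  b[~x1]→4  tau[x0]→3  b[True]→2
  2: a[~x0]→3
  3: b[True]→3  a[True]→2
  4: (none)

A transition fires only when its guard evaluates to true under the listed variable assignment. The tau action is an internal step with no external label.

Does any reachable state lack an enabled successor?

Reach set: {0,2,3}
  0: b→3  [deg 1]
  2: ∅  [deadlock]
  3: a→2  b→3  [deg 2]
Path to 2: b·a

Answer: DEADLOCK at state 2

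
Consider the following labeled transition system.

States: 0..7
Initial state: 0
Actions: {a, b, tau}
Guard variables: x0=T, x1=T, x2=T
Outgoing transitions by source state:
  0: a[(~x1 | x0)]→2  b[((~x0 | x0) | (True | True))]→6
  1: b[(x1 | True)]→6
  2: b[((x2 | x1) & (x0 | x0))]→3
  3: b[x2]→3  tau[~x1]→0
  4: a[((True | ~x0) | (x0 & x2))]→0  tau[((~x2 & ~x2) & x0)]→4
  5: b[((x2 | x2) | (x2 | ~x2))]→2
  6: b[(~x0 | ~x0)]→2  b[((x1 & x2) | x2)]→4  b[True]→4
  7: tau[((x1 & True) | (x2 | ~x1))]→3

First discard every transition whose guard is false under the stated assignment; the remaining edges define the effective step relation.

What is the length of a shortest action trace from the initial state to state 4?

Answer: 2

Working:
BFS to 4:
  L0 = {0}
  L1 = {2,6}
  L2 = {3,4}
4 enters at depth 2; path b·b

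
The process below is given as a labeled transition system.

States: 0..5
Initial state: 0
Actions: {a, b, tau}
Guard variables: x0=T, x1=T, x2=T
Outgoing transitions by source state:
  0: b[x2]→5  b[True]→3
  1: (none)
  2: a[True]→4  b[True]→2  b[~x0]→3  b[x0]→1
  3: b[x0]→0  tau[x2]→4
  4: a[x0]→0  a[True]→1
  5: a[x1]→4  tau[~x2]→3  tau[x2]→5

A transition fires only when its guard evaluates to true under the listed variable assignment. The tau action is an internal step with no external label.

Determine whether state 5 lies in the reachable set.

Answer: REACHABLE

Trace:
Guard filter leaves 11 enabled edge(s).
Layer 0: {0}
Layer 1: {3,5}  total {0,3,5}
Layer 2: {4}  total {0,3,4,5}
Layer 3: {1}  total {0,1,3,4,5}
R = {0,1,3,4,5}
witness 5: b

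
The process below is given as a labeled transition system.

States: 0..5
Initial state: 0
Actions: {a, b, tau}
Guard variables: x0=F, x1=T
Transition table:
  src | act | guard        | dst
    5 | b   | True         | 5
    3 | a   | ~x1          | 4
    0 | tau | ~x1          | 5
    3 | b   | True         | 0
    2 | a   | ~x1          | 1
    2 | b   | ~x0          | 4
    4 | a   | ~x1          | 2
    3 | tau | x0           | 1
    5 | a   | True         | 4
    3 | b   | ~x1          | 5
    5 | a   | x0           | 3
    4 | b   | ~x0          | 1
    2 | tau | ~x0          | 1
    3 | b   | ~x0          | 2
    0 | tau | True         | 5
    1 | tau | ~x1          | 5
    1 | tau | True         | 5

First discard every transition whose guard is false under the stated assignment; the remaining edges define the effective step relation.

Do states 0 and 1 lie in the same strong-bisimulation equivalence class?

Compute ~ classes (split until stable):
  P[0] = {{0,1,2,3,4,5}}
  P[1] = {{0,1},{2},{3,4},{5}}
  P[2] = {{0,1},{2},{3},{4},{5}}
Fixed point at round 3; 5 class(es).
class of 0: {0,1}; class of 1: {0,1}

Answer: BISIMILAR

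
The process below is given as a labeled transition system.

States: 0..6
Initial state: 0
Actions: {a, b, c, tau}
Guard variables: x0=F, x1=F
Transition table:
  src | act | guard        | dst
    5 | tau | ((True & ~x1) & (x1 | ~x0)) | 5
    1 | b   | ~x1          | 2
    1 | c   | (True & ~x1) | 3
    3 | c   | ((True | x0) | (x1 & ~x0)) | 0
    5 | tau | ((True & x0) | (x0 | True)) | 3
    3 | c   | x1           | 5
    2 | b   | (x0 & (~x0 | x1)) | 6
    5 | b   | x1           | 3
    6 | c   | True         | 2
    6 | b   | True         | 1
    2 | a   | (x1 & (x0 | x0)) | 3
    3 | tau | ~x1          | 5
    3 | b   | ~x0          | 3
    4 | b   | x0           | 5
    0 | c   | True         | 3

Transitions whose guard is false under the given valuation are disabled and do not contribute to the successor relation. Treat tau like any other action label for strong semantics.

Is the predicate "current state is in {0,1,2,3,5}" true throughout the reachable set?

Safe = {0,1,2,3,5}
Reach set: {0,3,5}
  0: ok
  3: ok
  5: ok

Answer: INVARIANT HOLDS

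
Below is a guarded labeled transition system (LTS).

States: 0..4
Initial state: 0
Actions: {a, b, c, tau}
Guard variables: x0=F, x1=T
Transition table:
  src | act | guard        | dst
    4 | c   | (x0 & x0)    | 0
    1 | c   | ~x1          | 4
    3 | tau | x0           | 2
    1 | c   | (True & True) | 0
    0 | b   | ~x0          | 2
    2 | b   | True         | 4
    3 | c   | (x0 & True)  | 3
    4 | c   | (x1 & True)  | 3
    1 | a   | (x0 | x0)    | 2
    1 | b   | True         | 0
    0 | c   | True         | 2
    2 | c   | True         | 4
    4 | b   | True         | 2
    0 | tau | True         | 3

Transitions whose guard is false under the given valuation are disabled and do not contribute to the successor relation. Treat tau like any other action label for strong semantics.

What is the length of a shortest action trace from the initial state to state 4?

BFS to 4:
  Layer 0: {0}
  Layer 1: {2,3}
  Layer 2: {4}
depth(4)=2, e.g. b·b

Answer: 2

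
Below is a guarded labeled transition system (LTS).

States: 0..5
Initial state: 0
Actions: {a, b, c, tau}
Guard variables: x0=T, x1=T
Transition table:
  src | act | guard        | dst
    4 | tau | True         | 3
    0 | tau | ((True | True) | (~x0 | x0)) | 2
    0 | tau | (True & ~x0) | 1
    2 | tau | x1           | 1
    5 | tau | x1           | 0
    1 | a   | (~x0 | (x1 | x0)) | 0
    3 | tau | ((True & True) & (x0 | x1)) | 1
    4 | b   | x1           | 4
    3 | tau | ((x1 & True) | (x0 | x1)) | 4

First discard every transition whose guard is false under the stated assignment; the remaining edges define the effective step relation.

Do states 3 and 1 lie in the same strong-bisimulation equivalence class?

Refine partition for ~:
  P[0] = {{0,1,2,3,4,5}}
  P[1] = {{0,2,3,5},{1},{4}}
  P[2] = {{0,5},{1},{2},{3},{4}}
  P[3] = {{0},{1},{2},{3},{4},{5}}
stable after 4 split(s): 6 block(s)
3∈{3}, 1∈{1}

Answer: NOT BISIMILAR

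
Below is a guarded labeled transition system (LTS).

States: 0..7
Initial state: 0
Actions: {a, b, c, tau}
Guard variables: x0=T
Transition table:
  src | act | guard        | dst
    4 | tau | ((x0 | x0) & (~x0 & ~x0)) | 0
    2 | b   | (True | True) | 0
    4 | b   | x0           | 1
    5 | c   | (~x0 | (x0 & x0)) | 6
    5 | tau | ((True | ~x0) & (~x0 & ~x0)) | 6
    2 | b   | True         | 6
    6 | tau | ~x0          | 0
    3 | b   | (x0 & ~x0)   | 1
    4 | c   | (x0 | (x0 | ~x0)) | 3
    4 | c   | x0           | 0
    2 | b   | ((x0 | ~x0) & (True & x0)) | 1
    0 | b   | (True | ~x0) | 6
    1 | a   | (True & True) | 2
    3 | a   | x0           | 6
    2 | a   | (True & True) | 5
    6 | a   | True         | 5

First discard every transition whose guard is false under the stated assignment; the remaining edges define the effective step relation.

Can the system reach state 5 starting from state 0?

Answer: REACHABLE

Analysis:
After dropping false guards: 12 live edges.
depth 0: {0}
depth 1: {6}  now seen {0,6}
depth 2: {5}  now seen {0,5,6}
Reach set: {0,5,6}
trace reaching 5: b·a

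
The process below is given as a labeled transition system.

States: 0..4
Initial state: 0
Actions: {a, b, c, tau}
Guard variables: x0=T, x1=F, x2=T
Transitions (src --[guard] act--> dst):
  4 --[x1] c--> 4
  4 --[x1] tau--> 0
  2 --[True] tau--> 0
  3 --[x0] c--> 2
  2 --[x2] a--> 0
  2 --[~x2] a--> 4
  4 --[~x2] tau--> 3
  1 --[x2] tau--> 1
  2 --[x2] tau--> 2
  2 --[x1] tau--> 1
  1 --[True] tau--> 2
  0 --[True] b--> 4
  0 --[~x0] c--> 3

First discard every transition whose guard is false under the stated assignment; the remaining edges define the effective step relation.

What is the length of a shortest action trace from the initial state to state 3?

Layered search for 3:
  L0 = {0}
  L1 = {4}
3 never appears.

Answer: UNREACHABLE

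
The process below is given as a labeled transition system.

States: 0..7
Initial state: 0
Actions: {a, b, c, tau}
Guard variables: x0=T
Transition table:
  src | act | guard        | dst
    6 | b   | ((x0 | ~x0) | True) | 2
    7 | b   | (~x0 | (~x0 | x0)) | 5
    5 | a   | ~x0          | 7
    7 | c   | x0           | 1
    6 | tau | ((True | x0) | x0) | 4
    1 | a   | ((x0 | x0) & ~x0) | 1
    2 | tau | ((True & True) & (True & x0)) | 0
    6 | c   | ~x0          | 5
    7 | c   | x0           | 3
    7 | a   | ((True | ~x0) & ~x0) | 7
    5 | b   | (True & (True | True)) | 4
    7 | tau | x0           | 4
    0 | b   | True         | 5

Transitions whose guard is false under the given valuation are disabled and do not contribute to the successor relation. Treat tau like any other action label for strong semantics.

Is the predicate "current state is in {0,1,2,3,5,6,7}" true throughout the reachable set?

Safe = {0,1,2,3,5,6,7}
R = {0,4,5}
  0: ✓
  4: VIOLATES
  5: ✓
counterexample path to 4: b·b

Answer: INVARIANT VIOLATED at state 4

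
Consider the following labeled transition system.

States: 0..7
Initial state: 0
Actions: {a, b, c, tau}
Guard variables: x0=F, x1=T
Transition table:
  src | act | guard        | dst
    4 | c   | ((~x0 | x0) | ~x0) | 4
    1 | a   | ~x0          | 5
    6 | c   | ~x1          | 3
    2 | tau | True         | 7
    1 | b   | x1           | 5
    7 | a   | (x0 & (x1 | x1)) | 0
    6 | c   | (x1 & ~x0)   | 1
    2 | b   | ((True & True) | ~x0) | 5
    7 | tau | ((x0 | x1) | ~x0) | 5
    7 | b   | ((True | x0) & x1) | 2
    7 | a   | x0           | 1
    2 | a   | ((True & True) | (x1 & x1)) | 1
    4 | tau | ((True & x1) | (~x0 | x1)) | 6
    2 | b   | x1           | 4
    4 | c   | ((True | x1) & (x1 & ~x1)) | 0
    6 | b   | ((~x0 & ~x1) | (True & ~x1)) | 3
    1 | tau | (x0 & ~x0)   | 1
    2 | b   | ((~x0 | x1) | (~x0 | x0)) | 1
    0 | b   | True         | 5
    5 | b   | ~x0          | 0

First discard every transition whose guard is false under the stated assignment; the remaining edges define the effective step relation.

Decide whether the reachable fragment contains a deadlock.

R = {0,5}
  0: b→5  [1 out]
  5: b→0  [1 out]

Answer: DEADLOCK-FREE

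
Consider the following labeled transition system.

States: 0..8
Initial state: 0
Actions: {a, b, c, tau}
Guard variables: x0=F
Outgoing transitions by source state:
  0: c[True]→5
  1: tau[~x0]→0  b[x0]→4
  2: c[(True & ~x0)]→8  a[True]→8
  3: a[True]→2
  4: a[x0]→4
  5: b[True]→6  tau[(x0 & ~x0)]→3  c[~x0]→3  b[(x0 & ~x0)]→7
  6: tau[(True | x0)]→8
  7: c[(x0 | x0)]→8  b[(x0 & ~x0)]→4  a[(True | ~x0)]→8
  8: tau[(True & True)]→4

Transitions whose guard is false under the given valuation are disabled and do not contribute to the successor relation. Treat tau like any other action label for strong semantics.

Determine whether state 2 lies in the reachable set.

Answer: REACHABLE

Working:
Guard filter leaves 10 enabled edge(s).
L0 = {0}
L1 = {5}  cumulative {0,5}
L2 = {3,6}  cumulative {0,3,5,6}
L3 = {2,8}  cumulative {0,2,3,5,6,8}
L4 = {4}  cumulative {0,2,3,4,5,6,8}
Reach set: {0,2,3,4,5,6,8}
trace reaching 2: c·c·a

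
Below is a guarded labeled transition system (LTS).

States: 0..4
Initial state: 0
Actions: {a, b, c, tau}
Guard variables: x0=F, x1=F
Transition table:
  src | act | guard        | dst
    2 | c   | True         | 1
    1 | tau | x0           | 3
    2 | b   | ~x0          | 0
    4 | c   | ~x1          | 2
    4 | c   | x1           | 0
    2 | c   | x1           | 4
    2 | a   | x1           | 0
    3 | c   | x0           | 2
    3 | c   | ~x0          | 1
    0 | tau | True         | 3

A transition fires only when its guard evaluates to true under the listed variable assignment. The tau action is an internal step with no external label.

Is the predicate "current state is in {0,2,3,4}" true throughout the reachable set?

Safe = {0,2,3,4}
Reachable = {0,1,3}
  0: safe
  1: VIOLATES
  3: safe
reach 1 via tau·c — violates

Answer: INVARIANT VIOLATED at state 1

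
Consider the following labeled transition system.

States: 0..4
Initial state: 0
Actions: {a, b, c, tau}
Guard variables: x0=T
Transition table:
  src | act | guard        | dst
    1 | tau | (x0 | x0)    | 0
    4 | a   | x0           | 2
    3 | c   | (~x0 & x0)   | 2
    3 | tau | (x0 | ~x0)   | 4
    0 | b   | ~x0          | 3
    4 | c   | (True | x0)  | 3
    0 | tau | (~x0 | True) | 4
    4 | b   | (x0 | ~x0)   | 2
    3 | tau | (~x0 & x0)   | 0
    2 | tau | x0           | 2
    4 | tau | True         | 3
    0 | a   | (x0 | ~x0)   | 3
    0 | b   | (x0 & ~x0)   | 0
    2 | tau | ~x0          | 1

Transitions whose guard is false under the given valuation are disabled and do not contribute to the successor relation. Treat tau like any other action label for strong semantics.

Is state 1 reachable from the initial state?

Answer: UNREACHABLE

Working:
9 transition(s) survive guard evaluation.
depth 0: {0}
depth 1: {3,4}  total {0,3,4}
depth 2: {2}  total {0,2,3,4}
Reach set: {0,2,3,4}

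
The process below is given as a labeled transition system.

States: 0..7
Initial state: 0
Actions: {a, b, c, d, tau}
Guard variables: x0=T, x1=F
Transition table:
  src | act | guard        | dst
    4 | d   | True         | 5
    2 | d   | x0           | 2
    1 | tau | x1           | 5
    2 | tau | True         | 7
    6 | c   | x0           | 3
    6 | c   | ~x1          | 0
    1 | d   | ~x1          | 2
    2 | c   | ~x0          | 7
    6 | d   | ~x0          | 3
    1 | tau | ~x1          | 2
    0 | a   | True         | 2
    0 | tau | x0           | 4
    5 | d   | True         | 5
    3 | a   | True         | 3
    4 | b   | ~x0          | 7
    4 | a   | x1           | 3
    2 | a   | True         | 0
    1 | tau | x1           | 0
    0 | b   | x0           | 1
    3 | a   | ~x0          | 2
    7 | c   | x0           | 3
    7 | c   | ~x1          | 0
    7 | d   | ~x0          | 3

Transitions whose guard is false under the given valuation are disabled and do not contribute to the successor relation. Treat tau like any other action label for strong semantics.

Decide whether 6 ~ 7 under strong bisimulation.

Compute ~ classes (split until stable):
  P[0] = {{0,1,2,3,4,5,6,7}}
  P[1] = {{0},{1},{2},{3},{4,5},{6,7}}
6 equivalence class(es) (converged in 2)
6∈{6,7}, 7∈{6,7}

Answer: BISIMILAR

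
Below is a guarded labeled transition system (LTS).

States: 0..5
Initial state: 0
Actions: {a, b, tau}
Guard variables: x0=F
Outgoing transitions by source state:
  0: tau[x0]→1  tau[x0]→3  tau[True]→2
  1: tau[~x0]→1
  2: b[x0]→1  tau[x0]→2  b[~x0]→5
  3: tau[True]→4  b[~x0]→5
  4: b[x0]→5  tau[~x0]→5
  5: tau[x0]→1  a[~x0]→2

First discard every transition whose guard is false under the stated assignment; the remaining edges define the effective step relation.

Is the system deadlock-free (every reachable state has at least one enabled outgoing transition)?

Answer: DEADLOCK-FREE

Working:
Reachable = {0,2,5}
  0: tau→2  [1 exit(s)]
  2: b→5  [1 exit(s)]
  5: a→2  [1 exit(s)]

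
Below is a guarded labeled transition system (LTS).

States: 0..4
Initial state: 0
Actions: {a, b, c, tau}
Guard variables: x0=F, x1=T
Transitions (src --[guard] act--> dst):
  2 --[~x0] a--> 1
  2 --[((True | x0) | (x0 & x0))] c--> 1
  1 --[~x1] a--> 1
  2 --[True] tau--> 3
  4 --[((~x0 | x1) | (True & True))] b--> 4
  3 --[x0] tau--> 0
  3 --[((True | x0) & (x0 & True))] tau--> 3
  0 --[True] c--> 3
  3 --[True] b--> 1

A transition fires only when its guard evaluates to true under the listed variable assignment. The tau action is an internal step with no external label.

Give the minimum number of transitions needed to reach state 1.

BFS to 1:
  L0 = {0}
  L1 = {3}
  L2 = {1}
first hit 1 at d=2 via c·b

Answer: 2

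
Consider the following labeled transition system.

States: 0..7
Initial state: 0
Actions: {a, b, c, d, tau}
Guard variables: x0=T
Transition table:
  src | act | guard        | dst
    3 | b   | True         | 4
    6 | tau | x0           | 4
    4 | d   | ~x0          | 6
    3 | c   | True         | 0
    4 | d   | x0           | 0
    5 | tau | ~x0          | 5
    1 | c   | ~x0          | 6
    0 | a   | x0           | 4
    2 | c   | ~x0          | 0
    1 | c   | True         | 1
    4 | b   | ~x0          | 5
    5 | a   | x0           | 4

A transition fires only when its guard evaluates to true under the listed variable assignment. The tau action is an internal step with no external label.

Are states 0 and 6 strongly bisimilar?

Answer: NOT BISIMILAR

Trace:
Refine partition for ~:
  P[0] = {{0,1,2,3,4,5,6,7}}
  P[1] = {{0,5},{1},{2,7},{3},{4},{6}}
Fixed point at round 2; 6 class(es).
[0]={0,5}  [6]={6}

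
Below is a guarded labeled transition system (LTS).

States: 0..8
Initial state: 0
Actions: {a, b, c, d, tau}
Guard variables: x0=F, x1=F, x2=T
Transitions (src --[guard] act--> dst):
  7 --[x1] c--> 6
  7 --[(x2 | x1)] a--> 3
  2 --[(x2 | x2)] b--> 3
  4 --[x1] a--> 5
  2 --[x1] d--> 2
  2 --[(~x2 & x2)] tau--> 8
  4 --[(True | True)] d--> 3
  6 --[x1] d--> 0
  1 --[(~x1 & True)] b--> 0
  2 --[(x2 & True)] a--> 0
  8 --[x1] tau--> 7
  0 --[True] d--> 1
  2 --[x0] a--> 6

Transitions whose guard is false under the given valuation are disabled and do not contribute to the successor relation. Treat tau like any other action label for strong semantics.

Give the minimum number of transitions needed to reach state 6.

Breadth-first toward 6:
  depth 0: {0}
  depth 1: {1}
6 never appears.

Answer: UNREACHABLE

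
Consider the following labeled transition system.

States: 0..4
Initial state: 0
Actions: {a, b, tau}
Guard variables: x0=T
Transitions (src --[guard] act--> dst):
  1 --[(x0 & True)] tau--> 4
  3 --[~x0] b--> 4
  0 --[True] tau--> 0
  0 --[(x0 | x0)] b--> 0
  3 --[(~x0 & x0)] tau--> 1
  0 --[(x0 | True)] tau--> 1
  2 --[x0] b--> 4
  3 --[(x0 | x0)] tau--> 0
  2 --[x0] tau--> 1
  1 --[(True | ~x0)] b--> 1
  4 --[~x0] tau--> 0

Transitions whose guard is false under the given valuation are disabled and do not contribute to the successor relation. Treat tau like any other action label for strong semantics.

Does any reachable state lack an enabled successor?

Answer: DEADLOCK at state 4

Analysis:
R = {0,1,4}
  0: b→0  tau→0  tau→1  [deg 3]
  1: b→1  tau→4  [deg 2]
  4: ∅  [deadlock]
trace reaching 4: tau·tau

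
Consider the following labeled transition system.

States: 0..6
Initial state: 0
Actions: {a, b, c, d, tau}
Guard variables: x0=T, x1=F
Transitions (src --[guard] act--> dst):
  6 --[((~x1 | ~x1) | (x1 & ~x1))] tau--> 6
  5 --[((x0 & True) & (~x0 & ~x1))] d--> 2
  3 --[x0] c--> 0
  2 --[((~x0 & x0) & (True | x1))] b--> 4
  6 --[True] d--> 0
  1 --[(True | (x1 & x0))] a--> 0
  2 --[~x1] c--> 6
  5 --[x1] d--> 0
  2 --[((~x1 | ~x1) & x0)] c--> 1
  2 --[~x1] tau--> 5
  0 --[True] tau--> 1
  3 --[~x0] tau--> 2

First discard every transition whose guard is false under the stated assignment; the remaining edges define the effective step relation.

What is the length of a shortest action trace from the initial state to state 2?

Answer: UNREACHABLE

Working:
Breadth-first toward 2:
  Layer 0: {0}
  Layer 1: {1}
2 never appears.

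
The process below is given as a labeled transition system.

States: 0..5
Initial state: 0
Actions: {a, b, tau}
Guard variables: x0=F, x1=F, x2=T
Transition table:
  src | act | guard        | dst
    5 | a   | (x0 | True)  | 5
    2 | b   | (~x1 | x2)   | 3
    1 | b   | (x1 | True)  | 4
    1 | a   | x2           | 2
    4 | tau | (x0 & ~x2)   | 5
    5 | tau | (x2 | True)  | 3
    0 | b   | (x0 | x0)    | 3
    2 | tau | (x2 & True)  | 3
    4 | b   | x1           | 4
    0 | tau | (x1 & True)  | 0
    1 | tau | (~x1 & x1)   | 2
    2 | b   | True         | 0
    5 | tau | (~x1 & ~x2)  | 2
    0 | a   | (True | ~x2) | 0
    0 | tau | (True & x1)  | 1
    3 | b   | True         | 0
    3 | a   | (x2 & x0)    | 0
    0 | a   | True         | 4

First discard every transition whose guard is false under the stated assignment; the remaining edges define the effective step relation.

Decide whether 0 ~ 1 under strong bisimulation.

Compute ~ classes (split until stable):
  π0 = {{0,1,2,3,4,5}}
  π1 = {{0},{1},{2},{3},{4},{5}}
stable after 2 split(s): 6 block(s)
0∈{0}, 1∈{1}

Answer: NOT BISIMILAR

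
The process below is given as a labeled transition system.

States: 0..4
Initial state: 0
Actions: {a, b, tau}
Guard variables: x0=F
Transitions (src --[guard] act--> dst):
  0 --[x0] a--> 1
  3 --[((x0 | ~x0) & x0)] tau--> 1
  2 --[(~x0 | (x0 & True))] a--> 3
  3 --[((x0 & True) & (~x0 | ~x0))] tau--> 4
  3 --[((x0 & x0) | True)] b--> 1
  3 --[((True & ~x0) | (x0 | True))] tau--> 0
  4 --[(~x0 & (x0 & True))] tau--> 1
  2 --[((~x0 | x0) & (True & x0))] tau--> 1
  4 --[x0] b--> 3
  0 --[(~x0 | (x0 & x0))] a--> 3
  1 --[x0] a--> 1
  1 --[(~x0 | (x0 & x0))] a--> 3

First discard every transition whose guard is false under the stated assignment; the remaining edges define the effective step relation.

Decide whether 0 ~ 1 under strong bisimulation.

Answer: BISIMILAR

Analysis:
Compute ~ classes (split until stable):
  P[0] = {{0,1,2,3,4}}
  P[1] = {{0,1,2},{3},{4}}
stable after 2 split(s): 3 block(s)
0∈{0,1,2}, 1∈{0,1,2}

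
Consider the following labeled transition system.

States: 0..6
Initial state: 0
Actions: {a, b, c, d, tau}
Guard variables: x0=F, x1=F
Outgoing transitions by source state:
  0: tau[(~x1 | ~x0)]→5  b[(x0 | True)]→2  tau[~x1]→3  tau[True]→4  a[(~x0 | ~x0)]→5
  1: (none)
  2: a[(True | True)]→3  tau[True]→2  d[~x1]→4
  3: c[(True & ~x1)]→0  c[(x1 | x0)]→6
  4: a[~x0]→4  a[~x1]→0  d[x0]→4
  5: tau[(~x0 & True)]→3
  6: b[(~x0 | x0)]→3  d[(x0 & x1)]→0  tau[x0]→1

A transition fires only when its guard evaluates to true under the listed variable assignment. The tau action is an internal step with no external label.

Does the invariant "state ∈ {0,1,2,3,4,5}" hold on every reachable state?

Safe = {0,1,2,3,4,5}
Reach set: {0,2,3,4,5}
  0: ✓
  2: ✓
  3: ✓
  4: ✓
  5: ✓

Answer: INVARIANT HOLDS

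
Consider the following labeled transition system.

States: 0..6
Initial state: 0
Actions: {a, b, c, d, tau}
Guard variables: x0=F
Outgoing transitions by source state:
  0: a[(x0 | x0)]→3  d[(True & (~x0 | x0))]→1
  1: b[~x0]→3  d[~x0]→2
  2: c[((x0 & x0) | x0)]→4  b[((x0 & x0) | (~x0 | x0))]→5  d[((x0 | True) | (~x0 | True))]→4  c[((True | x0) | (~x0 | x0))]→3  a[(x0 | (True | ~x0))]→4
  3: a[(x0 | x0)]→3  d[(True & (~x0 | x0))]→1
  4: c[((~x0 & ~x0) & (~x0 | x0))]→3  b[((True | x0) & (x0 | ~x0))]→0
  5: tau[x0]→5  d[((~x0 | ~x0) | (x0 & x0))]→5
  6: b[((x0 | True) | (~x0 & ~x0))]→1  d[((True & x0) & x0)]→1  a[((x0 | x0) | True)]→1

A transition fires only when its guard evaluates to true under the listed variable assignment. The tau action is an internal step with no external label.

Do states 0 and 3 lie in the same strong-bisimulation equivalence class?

Answer: BISIMILAR

Trace:
Refine partition for ~:
  π0 = {{0,1,2,3,4,5,6}}
  π1 = {{0,3,5},{1},{2},{4},{6}}
  π2 = {{0,3},{1},{2},{4},{5},{6}}
6 equivalence class(es) (converged in 3)
0∈{0,3}, 3∈{0,3}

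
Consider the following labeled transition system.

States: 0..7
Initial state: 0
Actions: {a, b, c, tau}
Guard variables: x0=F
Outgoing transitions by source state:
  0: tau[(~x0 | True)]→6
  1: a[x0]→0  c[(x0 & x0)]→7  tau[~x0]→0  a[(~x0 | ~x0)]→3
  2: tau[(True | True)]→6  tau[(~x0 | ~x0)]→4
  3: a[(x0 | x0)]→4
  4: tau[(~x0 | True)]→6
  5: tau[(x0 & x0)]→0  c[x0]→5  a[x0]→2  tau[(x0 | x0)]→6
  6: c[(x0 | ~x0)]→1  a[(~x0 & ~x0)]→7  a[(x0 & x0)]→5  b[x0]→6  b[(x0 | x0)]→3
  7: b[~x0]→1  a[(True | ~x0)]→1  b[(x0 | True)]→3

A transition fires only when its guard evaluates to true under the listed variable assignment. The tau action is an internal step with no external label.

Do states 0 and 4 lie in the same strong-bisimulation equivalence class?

Compute ~ classes (split until stable):
  P[0] = {{0,1,2,3,4,5,6,7}}
  P[1] = {{0,2,4},{1},{3,5},{6},{7}}
  P[2] = {{0,4},{1},{2},{3,5},{6},{7}}
stable after 3 split(s): 6 block(s)
class of 0: {0,4}; class of 4: {0,4}

Answer: BISIMILAR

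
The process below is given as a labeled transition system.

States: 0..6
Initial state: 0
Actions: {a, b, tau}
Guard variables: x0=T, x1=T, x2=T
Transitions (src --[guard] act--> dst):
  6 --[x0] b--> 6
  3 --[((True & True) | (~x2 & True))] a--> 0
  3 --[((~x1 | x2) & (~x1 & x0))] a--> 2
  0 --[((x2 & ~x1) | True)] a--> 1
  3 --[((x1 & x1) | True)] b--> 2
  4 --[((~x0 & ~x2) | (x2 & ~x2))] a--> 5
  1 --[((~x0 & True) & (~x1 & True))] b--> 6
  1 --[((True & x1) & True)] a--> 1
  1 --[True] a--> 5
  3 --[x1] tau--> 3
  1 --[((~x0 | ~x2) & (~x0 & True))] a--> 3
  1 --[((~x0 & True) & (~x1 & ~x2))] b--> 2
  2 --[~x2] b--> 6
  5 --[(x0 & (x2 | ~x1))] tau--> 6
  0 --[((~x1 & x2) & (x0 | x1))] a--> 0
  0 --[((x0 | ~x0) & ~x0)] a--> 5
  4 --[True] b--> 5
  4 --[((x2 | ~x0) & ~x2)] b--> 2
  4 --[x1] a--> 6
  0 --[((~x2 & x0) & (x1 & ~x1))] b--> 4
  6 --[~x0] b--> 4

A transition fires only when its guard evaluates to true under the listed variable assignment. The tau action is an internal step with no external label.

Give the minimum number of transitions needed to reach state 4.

BFS to 4:
  L0 = {0}
  L1 = {1}
  L2 = {5}
  L3 = {6}
4 never appears.

Answer: UNREACHABLE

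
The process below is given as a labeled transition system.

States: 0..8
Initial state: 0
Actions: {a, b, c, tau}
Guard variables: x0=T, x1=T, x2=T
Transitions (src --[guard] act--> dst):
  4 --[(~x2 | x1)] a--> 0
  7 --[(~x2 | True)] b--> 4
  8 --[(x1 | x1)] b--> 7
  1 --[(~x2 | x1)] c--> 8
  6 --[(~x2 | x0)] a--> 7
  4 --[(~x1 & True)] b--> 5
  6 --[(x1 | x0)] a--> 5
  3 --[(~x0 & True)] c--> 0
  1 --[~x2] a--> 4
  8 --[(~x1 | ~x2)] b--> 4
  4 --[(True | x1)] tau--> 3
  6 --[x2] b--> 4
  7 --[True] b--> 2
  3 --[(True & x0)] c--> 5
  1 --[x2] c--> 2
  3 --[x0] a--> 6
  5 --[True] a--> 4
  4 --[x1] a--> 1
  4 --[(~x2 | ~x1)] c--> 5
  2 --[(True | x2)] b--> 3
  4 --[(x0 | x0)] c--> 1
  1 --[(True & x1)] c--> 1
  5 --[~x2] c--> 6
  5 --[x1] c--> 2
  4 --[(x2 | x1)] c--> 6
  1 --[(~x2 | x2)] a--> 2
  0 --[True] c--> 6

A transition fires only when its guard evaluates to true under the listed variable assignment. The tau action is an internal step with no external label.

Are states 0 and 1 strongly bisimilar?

Compute ~ classes (split until stable):
  P[0] = {{0,1,2,3,4,5,6,7,8}}
  P[1] = {{0},{1,3,5},{2,7,8},{4},{6}}
  P[2] = {{0},{1},{2},{3},{4},{5},{6},{7},{8}}
9 equivalence class(es) (converged in 3)
class of 0: {0}; class of 1: {1}

Answer: NOT BISIMILAR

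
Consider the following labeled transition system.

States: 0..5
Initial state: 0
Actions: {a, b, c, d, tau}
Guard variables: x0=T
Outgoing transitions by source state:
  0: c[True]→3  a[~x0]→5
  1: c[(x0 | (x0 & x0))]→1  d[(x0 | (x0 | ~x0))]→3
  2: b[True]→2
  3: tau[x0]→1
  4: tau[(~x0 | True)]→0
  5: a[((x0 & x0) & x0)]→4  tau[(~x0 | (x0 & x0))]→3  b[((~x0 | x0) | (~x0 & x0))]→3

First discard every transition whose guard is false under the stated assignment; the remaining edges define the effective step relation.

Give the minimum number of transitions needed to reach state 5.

Answer: UNREACHABLE

Analysis:
Layered search for 5:
  depth 0: {0}
  depth 1: {3}
  depth 2: {1}
5 never appears.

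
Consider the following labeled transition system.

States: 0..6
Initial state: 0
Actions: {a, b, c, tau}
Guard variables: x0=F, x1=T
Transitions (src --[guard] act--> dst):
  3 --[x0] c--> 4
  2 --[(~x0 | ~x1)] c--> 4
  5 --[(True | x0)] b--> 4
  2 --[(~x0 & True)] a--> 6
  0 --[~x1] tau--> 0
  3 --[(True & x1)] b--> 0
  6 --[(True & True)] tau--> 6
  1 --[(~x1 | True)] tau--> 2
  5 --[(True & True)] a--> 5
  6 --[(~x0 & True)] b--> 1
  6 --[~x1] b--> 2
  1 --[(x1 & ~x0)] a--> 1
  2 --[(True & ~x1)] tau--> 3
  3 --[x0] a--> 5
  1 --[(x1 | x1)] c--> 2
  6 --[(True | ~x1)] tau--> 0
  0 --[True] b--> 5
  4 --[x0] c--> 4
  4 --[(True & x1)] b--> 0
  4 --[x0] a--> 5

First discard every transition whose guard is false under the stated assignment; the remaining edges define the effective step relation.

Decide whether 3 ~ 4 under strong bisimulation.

Answer: BISIMILAR

Trace:
Bisimulation quotient by refinement:
  P[0] = {{0,1,2,3,4,5,6}}
  P[1] = {{0,3,4},{1},{2},{5},{6}}
  P[2] = {{0},{1},{2},{3,4},{5},{6}}
6 equivalence class(es) (converged in 3)
class of 3: {3,4}; class of 4: {3,4}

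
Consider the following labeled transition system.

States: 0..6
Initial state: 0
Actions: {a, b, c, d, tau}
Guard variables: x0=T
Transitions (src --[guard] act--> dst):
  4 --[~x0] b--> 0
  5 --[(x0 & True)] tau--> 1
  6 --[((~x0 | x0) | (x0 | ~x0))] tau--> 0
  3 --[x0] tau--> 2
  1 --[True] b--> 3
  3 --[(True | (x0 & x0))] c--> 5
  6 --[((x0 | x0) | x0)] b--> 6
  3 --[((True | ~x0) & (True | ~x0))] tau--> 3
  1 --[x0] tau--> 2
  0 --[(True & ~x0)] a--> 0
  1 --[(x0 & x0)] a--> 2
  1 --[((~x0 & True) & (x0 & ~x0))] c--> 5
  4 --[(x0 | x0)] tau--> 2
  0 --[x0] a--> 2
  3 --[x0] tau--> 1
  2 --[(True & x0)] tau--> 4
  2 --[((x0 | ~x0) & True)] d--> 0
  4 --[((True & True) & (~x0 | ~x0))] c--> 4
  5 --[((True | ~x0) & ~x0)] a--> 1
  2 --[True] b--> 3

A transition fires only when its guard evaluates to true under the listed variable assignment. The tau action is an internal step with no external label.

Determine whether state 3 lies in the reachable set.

15 transition(s) survive guard evaluation.
Layer 0: {0}
Layer 1: {2}  total {0,2}
Layer 2: {3,4}  total {0,2,3,4}
Layer 3: {1,5}  total {0,1,2,3,4,5}
Reachable = {0,1,2,3,4,5}
Path to 3: a·b

Answer: REACHABLE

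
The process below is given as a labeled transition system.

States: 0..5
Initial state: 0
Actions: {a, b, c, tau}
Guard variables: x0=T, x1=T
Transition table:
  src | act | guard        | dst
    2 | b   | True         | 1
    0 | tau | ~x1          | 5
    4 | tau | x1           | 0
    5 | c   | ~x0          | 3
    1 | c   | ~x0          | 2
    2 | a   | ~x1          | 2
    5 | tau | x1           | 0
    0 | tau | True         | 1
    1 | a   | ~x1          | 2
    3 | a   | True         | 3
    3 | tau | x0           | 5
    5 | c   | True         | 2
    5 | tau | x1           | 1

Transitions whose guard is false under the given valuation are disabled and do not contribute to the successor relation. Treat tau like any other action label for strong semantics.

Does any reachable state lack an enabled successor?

Answer: DEADLOCK at state 1

Analysis:
R = {0,1}
  0: tau→1  [deg 1]
  1: ∅  [no exit]
trace reaching 1: tau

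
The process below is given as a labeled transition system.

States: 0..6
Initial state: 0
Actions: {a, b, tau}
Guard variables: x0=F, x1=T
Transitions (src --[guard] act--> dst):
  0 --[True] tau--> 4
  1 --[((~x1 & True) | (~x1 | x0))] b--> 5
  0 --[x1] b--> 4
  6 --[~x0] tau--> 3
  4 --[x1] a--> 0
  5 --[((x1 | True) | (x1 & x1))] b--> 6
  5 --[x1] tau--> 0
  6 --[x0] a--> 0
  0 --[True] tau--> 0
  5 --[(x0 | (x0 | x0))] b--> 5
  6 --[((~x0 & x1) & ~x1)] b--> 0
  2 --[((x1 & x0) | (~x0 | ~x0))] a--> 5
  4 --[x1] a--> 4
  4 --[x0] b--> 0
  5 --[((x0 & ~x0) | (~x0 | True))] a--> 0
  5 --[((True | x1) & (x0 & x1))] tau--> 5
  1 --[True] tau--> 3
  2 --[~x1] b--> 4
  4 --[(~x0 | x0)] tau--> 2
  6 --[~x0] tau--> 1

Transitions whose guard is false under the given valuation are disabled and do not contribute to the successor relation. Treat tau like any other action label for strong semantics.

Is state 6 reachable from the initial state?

Answer: REACHABLE

Trace:
Guard filter leaves 13 enabled edge(s).
depth 0: {0}
depth 1: {4}  cumulative {0,4}
depth 2: {2}  cumulative {0,2,4}
depth 3: {5}  cumulative {0,2,4,5}
depth 4: {6}  cumulative {0,2,4,5,6}
depth 5: {1,3}  cumulative {0,1,2,3,4,5,6}
R = {0,1,2,3,4,5,6}
Path to 6: tau·tau·a·b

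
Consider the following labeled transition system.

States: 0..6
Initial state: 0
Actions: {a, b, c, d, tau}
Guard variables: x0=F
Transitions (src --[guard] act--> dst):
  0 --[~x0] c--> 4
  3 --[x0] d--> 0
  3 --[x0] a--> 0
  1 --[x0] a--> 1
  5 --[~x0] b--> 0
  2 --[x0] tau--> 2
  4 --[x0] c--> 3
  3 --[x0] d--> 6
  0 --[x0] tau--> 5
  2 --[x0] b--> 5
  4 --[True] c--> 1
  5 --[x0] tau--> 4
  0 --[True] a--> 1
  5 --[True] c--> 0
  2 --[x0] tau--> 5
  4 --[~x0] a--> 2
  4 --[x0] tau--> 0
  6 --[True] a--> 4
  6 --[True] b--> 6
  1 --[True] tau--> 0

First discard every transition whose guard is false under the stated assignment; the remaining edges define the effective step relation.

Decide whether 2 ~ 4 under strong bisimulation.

Bisimulation quotient by refinement:
  π0 = {{0,1,2,3,4,5,6}}
  π1 = {{0,4},{1},{2,3},{5},{6}}
  π2 = {{0},{1},{2,3},{4},{5},{6}}
6 equivalence class(es) (converged in 3)
class of 2: {2,3}; class of 4: {4}

Answer: NOT BISIMILAR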